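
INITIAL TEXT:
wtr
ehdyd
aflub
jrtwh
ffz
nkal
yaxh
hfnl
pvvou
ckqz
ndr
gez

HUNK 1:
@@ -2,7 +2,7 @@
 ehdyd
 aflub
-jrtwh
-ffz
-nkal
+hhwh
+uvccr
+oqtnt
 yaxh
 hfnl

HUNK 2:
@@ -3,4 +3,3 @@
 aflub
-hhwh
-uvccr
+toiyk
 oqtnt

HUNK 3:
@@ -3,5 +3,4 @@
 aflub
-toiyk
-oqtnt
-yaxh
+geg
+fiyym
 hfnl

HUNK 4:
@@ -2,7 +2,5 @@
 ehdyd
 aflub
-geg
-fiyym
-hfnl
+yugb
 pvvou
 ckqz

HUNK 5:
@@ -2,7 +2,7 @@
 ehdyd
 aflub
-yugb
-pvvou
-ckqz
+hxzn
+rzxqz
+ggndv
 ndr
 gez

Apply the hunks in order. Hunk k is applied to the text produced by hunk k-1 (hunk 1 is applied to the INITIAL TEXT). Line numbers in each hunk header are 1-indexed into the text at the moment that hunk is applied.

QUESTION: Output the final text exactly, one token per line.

Hunk 1: at line 2 remove [jrtwh,ffz,nkal] add [hhwh,uvccr,oqtnt] -> 12 lines: wtr ehdyd aflub hhwh uvccr oqtnt yaxh hfnl pvvou ckqz ndr gez
Hunk 2: at line 3 remove [hhwh,uvccr] add [toiyk] -> 11 lines: wtr ehdyd aflub toiyk oqtnt yaxh hfnl pvvou ckqz ndr gez
Hunk 3: at line 3 remove [toiyk,oqtnt,yaxh] add [geg,fiyym] -> 10 lines: wtr ehdyd aflub geg fiyym hfnl pvvou ckqz ndr gez
Hunk 4: at line 2 remove [geg,fiyym,hfnl] add [yugb] -> 8 lines: wtr ehdyd aflub yugb pvvou ckqz ndr gez
Hunk 5: at line 2 remove [yugb,pvvou,ckqz] add [hxzn,rzxqz,ggndv] -> 8 lines: wtr ehdyd aflub hxzn rzxqz ggndv ndr gez

Answer: wtr
ehdyd
aflub
hxzn
rzxqz
ggndv
ndr
gez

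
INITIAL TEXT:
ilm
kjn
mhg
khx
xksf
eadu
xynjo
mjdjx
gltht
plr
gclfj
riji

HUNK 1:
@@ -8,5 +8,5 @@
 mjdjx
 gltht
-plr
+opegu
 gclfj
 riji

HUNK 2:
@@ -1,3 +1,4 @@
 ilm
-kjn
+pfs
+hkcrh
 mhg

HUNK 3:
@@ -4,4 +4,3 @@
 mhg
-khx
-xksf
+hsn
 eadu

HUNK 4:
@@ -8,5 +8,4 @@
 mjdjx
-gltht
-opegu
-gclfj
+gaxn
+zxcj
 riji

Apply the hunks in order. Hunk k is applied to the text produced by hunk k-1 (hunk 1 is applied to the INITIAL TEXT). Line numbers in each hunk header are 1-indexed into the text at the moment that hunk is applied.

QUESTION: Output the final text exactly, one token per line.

Answer: ilm
pfs
hkcrh
mhg
hsn
eadu
xynjo
mjdjx
gaxn
zxcj
riji

Derivation:
Hunk 1: at line 8 remove [plr] add [opegu] -> 12 lines: ilm kjn mhg khx xksf eadu xynjo mjdjx gltht opegu gclfj riji
Hunk 2: at line 1 remove [kjn] add [pfs,hkcrh] -> 13 lines: ilm pfs hkcrh mhg khx xksf eadu xynjo mjdjx gltht opegu gclfj riji
Hunk 3: at line 4 remove [khx,xksf] add [hsn] -> 12 lines: ilm pfs hkcrh mhg hsn eadu xynjo mjdjx gltht opegu gclfj riji
Hunk 4: at line 8 remove [gltht,opegu,gclfj] add [gaxn,zxcj] -> 11 lines: ilm pfs hkcrh mhg hsn eadu xynjo mjdjx gaxn zxcj riji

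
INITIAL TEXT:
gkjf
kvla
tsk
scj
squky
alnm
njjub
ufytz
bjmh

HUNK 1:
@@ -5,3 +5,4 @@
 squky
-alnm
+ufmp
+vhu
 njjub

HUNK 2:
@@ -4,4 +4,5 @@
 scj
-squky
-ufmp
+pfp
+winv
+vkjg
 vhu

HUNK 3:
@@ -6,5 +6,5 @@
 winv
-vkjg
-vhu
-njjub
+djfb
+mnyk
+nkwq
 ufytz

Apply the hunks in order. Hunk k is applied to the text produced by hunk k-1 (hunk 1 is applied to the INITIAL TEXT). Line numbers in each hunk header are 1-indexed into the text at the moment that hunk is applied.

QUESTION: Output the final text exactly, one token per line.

Hunk 1: at line 5 remove [alnm] add [ufmp,vhu] -> 10 lines: gkjf kvla tsk scj squky ufmp vhu njjub ufytz bjmh
Hunk 2: at line 4 remove [squky,ufmp] add [pfp,winv,vkjg] -> 11 lines: gkjf kvla tsk scj pfp winv vkjg vhu njjub ufytz bjmh
Hunk 3: at line 6 remove [vkjg,vhu,njjub] add [djfb,mnyk,nkwq] -> 11 lines: gkjf kvla tsk scj pfp winv djfb mnyk nkwq ufytz bjmh

Answer: gkjf
kvla
tsk
scj
pfp
winv
djfb
mnyk
nkwq
ufytz
bjmh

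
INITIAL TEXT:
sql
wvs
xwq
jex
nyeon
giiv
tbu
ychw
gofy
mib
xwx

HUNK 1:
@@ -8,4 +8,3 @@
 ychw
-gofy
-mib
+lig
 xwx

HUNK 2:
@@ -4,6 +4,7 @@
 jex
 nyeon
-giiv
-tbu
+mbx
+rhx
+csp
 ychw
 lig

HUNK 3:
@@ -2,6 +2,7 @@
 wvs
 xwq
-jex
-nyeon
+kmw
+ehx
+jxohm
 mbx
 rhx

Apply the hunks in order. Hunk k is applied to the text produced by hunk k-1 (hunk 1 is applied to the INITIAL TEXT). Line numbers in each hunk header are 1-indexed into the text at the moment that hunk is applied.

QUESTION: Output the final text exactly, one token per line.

Hunk 1: at line 8 remove [gofy,mib] add [lig] -> 10 lines: sql wvs xwq jex nyeon giiv tbu ychw lig xwx
Hunk 2: at line 4 remove [giiv,tbu] add [mbx,rhx,csp] -> 11 lines: sql wvs xwq jex nyeon mbx rhx csp ychw lig xwx
Hunk 3: at line 2 remove [jex,nyeon] add [kmw,ehx,jxohm] -> 12 lines: sql wvs xwq kmw ehx jxohm mbx rhx csp ychw lig xwx

Answer: sql
wvs
xwq
kmw
ehx
jxohm
mbx
rhx
csp
ychw
lig
xwx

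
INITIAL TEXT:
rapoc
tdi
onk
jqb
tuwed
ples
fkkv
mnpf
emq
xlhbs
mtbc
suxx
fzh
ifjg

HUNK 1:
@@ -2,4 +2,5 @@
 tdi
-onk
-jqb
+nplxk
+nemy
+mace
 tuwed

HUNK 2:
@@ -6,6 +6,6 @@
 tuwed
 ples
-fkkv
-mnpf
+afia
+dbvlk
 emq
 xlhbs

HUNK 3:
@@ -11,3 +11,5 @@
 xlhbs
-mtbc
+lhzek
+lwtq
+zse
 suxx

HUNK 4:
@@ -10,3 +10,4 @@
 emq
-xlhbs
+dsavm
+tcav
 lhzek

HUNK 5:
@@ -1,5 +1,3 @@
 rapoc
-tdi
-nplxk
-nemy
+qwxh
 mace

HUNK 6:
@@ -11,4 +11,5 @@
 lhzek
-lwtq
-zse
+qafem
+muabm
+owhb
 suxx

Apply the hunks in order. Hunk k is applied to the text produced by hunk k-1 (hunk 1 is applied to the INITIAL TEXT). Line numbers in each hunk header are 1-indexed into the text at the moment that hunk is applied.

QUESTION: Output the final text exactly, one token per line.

Answer: rapoc
qwxh
mace
tuwed
ples
afia
dbvlk
emq
dsavm
tcav
lhzek
qafem
muabm
owhb
suxx
fzh
ifjg

Derivation:
Hunk 1: at line 2 remove [onk,jqb] add [nplxk,nemy,mace] -> 15 lines: rapoc tdi nplxk nemy mace tuwed ples fkkv mnpf emq xlhbs mtbc suxx fzh ifjg
Hunk 2: at line 6 remove [fkkv,mnpf] add [afia,dbvlk] -> 15 lines: rapoc tdi nplxk nemy mace tuwed ples afia dbvlk emq xlhbs mtbc suxx fzh ifjg
Hunk 3: at line 11 remove [mtbc] add [lhzek,lwtq,zse] -> 17 lines: rapoc tdi nplxk nemy mace tuwed ples afia dbvlk emq xlhbs lhzek lwtq zse suxx fzh ifjg
Hunk 4: at line 10 remove [xlhbs] add [dsavm,tcav] -> 18 lines: rapoc tdi nplxk nemy mace tuwed ples afia dbvlk emq dsavm tcav lhzek lwtq zse suxx fzh ifjg
Hunk 5: at line 1 remove [tdi,nplxk,nemy] add [qwxh] -> 16 lines: rapoc qwxh mace tuwed ples afia dbvlk emq dsavm tcav lhzek lwtq zse suxx fzh ifjg
Hunk 6: at line 11 remove [lwtq,zse] add [qafem,muabm,owhb] -> 17 lines: rapoc qwxh mace tuwed ples afia dbvlk emq dsavm tcav lhzek qafem muabm owhb suxx fzh ifjg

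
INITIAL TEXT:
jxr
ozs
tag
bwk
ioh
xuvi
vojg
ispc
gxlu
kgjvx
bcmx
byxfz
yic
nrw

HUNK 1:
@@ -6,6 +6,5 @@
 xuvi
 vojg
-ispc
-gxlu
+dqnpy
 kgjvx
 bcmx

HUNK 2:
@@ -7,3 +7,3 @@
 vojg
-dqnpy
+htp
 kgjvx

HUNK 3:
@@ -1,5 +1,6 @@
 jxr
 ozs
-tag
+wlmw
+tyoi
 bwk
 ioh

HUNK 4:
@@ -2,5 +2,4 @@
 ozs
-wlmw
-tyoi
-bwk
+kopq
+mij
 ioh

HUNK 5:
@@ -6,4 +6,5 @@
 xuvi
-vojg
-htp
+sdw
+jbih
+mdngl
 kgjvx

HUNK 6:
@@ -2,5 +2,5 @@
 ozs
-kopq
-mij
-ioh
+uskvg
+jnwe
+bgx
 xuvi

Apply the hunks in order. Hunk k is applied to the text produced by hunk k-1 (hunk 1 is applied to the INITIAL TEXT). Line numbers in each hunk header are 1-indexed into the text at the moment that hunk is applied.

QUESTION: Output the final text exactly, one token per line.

Hunk 1: at line 6 remove [ispc,gxlu] add [dqnpy] -> 13 lines: jxr ozs tag bwk ioh xuvi vojg dqnpy kgjvx bcmx byxfz yic nrw
Hunk 2: at line 7 remove [dqnpy] add [htp] -> 13 lines: jxr ozs tag bwk ioh xuvi vojg htp kgjvx bcmx byxfz yic nrw
Hunk 3: at line 1 remove [tag] add [wlmw,tyoi] -> 14 lines: jxr ozs wlmw tyoi bwk ioh xuvi vojg htp kgjvx bcmx byxfz yic nrw
Hunk 4: at line 2 remove [wlmw,tyoi,bwk] add [kopq,mij] -> 13 lines: jxr ozs kopq mij ioh xuvi vojg htp kgjvx bcmx byxfz yic nrw
Hunk 5: at line 6 remove [vojg,htp] add [sdw,jbih,mdngl] -> 14 lines: jxr ozs kopq mij ioh xuvi sdw jbih mdngl kgjvx bcmx byxfz yic nrw
Hunk 6: at line 2 remove [kopq,mij,ioh] add [uskvg,jnwe,bgx] -> 14 lines: jxr ozs uskvg jnwe bgx xuvi sdw jbih mdngl kgjvx bcmx byxfz yic nrw

Answer: jxr
ozs
uskvg
jnwe
bgx
xuvi
sdw
jbih
mdngl
kgjvx
bcmx
byxfz
yic
nrw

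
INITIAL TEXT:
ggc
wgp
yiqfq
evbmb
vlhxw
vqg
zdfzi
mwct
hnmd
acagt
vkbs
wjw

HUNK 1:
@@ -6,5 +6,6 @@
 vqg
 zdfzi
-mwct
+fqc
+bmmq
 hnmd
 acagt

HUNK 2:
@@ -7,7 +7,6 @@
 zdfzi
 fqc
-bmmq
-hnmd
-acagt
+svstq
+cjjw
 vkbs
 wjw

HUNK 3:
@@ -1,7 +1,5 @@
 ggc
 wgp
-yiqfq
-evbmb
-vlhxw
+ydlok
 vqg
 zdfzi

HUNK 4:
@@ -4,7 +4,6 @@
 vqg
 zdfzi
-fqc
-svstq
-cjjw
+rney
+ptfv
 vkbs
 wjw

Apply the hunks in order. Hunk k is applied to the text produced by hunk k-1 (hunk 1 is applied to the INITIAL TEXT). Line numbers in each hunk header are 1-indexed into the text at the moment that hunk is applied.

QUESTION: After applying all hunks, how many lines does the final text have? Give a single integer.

Answer: 9

Derivation:
Hunk 1: at line 6 remove [mwct] add [fqc,bmmq] -> 13 lines: ggc wgp yiqfq evbmb vlhxw vqg zdfzi fqc bmmq hnmd acagt vkbs wjw
Hunk 2: at line 7 remove [bmmq,hnmd,acagt] add [svstq,cjjw] -> 12 lines: ggc wgp yiqfq evbmb vlhxw vqg zdfzi fqc svstq cjjw vkbs wjw
Hunk 3: at line 1 remove [yiqfq,evbmb,vlhxw] add [ydlok] -> 10 lines: ggc wgp ydlok vqg zdfzi fqc svstq cjjw vkbs wjw
Hunk 4: at line 4 remove [fqc,svstq,cjjw] add [rney,ptfv] -> 9 lines: ggc wgp ydlok vqg zdfzi rney ptfv vkbs wjw
Final line count: 9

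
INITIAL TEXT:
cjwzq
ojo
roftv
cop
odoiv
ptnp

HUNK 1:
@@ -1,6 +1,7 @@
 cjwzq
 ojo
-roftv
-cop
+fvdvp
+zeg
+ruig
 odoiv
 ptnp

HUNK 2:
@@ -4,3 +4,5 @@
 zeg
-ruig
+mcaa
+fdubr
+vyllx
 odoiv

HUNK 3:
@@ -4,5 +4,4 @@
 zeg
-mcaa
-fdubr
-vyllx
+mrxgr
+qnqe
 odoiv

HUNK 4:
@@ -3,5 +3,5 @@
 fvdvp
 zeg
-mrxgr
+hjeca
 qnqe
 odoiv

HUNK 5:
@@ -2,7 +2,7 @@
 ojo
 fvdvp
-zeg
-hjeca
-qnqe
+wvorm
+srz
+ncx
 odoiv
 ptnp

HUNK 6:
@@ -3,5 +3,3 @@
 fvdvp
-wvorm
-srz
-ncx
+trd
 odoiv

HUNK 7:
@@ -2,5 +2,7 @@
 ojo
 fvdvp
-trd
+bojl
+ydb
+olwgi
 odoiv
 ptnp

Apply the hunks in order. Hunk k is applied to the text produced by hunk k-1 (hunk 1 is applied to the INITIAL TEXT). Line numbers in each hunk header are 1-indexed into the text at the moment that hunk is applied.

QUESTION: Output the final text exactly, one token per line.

Hunk 1: at line 1 remove [roftv,cop] add [fvdvp,zeg,ruig] -> 7 lines: cjwzq ojo fvdvp zeg ruig odoiv ptnp
Hunk 2: at line 4 remove [ruig] add [mcaa,fdubr,vyllx] -> 9 lines: cjwzq ojo fvdvp zeg mcaa fdubr vyllx odoiv ptnp
Hunk 3: at line 4 remove [mcaa,fdubr,vyllx] add [mrxgr,qnqe] -> 8 lines: cjwzq ojo fvdvp zeg mrxgr qnqe odoiv ptnp
Hunk 4: at line 3 remove [mrxgr] add [hjeca] -> 8 lines: cjwzq ojo fvdvp zeg hjeca qnqe odoiv ptnp
Hunk 5: at line 2 remove [zeg,hjeca,qnqe] add [wvorm,srz,ncx] -> 8 lines: cjwzq ojo fvdvp wvorm srz ncx odoiv ptnp
Hunk 6: at line 3 remove [wvorm,srz,ncx] add [trd] -> 6 lines: cjwzq ojo fvdvp trd odoiv ptnp
Hunk 7: at line 2 remove [trd] add [bojl,ydb,olwgi] -> 8 lines: cjwzq ojo fvdvp bojl ydb olwgi odoiv ptnp

Answer: cjwzq
ojo
fvdvp
bojl
ydb
olwgi
odoiv
ptnp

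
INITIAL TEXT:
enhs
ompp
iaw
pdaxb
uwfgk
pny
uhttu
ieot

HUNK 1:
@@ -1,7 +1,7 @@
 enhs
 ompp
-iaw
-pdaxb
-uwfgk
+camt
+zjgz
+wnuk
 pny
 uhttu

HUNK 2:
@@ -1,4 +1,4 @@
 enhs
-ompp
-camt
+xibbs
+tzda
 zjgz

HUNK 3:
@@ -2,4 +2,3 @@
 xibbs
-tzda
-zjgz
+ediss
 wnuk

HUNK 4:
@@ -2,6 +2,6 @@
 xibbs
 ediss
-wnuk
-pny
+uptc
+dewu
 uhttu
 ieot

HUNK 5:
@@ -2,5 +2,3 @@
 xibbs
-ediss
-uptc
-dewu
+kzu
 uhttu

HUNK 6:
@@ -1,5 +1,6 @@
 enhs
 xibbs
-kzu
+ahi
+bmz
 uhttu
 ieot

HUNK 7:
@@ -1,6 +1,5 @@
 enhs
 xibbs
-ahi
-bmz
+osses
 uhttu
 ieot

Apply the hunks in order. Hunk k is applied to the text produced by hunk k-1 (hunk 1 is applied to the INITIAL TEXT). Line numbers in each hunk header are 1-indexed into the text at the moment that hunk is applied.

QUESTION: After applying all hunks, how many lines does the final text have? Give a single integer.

Answer: 5

Derivation:
Hunk 1: at line 1 remove [iaw,pdaxb,uwfgk] add [camt,zjgz,wnuk] -> 8 lines: enhs ompp camt zjgz wnuk pny uhttu ieot
Hunk 2: at line 1 remove [ompp,camt] add [xibbs,tzda] -> 8 lines: enhs xibbs tzda zjgz wnuk pny uhttu ieot
Hunk 3: at line 2 remove [tzda,zjgz] add [ediss] -> 7 lines: enhs xibbs ediss wnuk pny uhttu ieot
Hunk 4: at line 2 remove [wnuk,pny] add [uptc,dewu] -> 7 lines: enhs xibbs ediss uptc dewu uhttu ieot
Hunk 5: at line 2 remove [ediss,uptc,dewu] add [kzu] -> 5 lines: enhs xibbs kzu uhttu ieot
Hunk 6: at line 1 remove [kzu] add [ahi,bmz] -> 6 lines: enhs xibbs ahi bmz uhttu ieot
Hunk 7: at line 1 remove [ahi,bmz] add [osses] -> 5 lines: enhs xibbs osses uhttu ieot
Final line count: 5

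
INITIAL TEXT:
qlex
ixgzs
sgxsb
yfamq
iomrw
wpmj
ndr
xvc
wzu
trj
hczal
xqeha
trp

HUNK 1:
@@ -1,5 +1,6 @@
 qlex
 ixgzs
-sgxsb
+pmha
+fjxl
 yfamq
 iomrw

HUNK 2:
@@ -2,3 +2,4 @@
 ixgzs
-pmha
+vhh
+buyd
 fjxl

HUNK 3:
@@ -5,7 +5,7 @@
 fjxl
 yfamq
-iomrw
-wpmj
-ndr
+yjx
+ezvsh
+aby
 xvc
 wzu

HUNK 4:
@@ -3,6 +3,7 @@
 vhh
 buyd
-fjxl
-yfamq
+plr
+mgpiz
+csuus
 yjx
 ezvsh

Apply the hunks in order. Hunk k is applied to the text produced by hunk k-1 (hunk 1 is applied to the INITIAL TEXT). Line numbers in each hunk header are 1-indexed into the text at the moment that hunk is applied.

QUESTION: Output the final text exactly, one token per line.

Answer: qlex
ixgzs
vhh
buyd
plr
mgpiz
csuus
yjx
ezvsh
aby
xvc
wzu
trj
hczal
xqeha
trp

Derivation:
Hunk 1: at line 1 remove [sgxsb] add [pmha,fjxl] -> 14 lines: qlex ixgzs pmha fjxl yfamq iomrw wpmj ndr xvc wzu trj hczal xqeha trp
Hunk 2: at line 2 remove [pmha] add [vhh,buyd] -> 15 lines: qlex ixgzs vhh buyd fjxl yfamq iomrw wpmj ndr xvc wzu trj hczal xqeha trp
Hunk 3: at line 5 remove [iomrw,wpmj,ndr] add [yjx,ezvsh,aby] -> 15 lines: qlex ixgzs vhh buyd fjxl yfamq yjx ezvsh aby xvc wzu trj hczal xqeha trp
Hunk 4: at line 3 remove [fjxl,yfamq] add [plr,mgpiz,csuus] -> 16 lines: qlex ixgzs vhh buyd plr mgpiz csuus yjx ezvsh aby xvc wzu trj hczal xqeha trp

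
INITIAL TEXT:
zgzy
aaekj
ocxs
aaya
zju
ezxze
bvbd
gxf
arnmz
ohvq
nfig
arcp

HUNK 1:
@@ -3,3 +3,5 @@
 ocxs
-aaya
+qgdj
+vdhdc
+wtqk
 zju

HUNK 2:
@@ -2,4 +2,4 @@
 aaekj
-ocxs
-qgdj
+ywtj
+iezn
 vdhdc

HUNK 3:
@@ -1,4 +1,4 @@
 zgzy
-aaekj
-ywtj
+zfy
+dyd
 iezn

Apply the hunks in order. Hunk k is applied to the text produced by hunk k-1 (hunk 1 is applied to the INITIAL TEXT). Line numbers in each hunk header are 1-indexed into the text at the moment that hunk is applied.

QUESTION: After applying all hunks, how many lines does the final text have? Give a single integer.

Answer: 14

Derivation:
Hunk 1: at line 3 remove [aaya] add [qgdj,vdhdc,wtqk] -> 14 lines: zgzy aaekj ocxs qgdj vdhdc wtqk zju ezxze bvbd gxf arnmz ohvq nfig arcp
Hunk 2: at line 2 remove [ocxs,qgdj] add [ywtj,iezn] -> 14 lines: zgzy aaekj ywtj iezn vdhdc wtqk zju ezxze bvbd gxf arnmz ohvq nfig arcp
Hunk 3: at line 1 remove [aaekj,ywtj] add [zfy,dyd] -> 14 lines: zgzy zfy dyd iezn vdhdc wtqk zju ezxze bvbd gxf arnmz ohvq nfig arcp
Final line count: 14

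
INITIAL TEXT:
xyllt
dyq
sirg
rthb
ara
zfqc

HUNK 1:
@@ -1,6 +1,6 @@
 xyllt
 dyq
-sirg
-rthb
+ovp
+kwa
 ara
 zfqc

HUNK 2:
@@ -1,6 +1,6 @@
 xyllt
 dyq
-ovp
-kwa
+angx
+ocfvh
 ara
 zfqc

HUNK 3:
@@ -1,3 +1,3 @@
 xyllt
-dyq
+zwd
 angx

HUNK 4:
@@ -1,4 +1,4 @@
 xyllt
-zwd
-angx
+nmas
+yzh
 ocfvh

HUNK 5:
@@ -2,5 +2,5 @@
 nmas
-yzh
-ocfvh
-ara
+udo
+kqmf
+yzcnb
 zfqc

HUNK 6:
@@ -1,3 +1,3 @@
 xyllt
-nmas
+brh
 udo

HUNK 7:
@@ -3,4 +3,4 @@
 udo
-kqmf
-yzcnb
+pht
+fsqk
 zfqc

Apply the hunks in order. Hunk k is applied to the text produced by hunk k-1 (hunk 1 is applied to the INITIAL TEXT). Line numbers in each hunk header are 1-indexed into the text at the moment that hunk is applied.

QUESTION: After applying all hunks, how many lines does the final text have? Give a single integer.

Answer: 6

Derivation:
Hunk 1: at line 1 remove [sirg,rthb] add [ovp,kwa] -> 6 lines: xyllt dyq ovp kwa ara zfqc
Hunk 2: at line 1 remove [ovp,kwa] add [angx,ocfvh] -> 6 lines: xyllt dyq angx ocfvh ara zfqc
Hunk 3: at line 1 remove [dyq] add [zwd] -> 6 lines: xyllt zwd angx ocfvh ara zfqc
Hunk 4: at line 1 remove [zwd,angx] add [nmas,yzh] -> 6 lines: xyllt nmas yzh ocfvh ara zfqc
Hunk 5: at line 2 remove [yzh,ocfvh,ara] add [udo,kqmf,yzcnb] -> 6 lines: xyllt nmas udo kqmf yzcnb zfqc
Hunk 6: at line 1 remove [nmas] add [brh] -> 6 lines: xyllt brh udo kqmf yzcnb zfqc
Hunk 7: at line 3 remove [kqmf,yzcnb] add [pht,fsqk] -> 6 lines: xyllt brh udo pht fsqk zfqc
Final line count: 6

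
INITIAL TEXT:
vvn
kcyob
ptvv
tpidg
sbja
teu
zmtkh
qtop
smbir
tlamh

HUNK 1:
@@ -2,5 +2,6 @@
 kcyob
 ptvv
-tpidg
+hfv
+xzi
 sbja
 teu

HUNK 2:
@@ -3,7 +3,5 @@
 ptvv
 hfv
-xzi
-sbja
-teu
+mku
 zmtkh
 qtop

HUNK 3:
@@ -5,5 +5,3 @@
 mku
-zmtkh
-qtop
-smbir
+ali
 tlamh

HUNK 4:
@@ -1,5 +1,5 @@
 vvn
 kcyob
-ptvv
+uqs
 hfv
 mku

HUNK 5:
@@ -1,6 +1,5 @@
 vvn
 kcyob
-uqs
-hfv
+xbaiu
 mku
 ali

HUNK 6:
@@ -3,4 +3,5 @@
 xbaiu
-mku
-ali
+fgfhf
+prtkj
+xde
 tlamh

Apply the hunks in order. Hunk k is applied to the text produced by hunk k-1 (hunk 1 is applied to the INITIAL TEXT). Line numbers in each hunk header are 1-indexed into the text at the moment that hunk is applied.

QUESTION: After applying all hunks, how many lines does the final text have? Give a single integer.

Answer: 7

Derivation:
Hunk 1: at line 2 remove [tpidg] add [hfv,xzi] -> 11 lines: vvn kcyob ptvv hfv xzi sbja teu zmtkh qtop smbir tlamh
Hunk 2: at line 3 remove [xzi,sbja,teu] add [mku] -> 9 lines: vvn kcyob ptvv hfv mku zmtkh qtop smbir tlamh
Hunk 3: at line 5 remove [zmtkh,qtop,smbir] add [ali] -> 7 lines: vvn kcyob ptvv hfv mku ali tlamh
Hunk 4: at line 1 remove [ptvv] add [uqs] -> 7 lines: vvn kcyob uqs hfv mku ali tlamh
Hunk 5: at line 1 remove [uqs,hfv] add [xbaiu] -> 6 lines: vvn kcyob xbaiu mku ali tlamh
Hunk 6: at line 3 remove [mku,ali] add [fgfhf,prtkj,xde] -> 7 lines: vvn kcyob xbaiu fgfhf prtkj xde tlamh
Final line count: 7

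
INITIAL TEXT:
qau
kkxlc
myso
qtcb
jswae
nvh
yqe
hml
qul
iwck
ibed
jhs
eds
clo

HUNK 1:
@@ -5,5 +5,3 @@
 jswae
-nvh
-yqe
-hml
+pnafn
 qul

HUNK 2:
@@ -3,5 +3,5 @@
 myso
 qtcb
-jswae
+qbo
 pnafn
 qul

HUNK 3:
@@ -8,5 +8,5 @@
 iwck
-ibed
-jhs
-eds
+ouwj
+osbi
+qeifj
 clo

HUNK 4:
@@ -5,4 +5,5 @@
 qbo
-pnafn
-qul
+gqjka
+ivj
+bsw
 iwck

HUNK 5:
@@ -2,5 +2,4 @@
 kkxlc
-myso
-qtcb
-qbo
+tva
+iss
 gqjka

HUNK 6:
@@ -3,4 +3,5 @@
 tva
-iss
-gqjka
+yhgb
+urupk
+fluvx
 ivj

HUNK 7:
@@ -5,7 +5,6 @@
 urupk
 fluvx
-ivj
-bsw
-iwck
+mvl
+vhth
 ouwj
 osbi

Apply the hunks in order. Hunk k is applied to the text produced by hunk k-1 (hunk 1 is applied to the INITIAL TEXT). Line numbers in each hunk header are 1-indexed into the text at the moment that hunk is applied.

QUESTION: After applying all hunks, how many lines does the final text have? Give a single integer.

Answer: 12

Derivation:
Hunk 1: at line 5 remove [nvh,yqe,hml] add [pnafn] -> 12 lines: qau kkxlc myso qtcb jswae pnafn qul iwck ibed jhs eds clo
Hunk 2: at line 3 remove [jswae] add [qbo] -> 12 lines: qau kkxlc myso qtcb qbo pnafn qul iwck ibed jhs eds clo
Hunk 3: at line 8 remove [ibed,jhs,eds] add [ouwj,osbi,qeifj] -> 12 lines: qau kkxlc myso qtcb qbo pnafn qul iwck ouwj osbi qeifj clo
Hunk 4: at line 5 remove [pnafn,qul] add [gqjka,ivj,bsw] -> 13 lines: qau kkxlc myso qtcb qbo gqjka ivj bsw iwck ouwj osbi qeifj clo
Hunk 5: at line 2 remove [myso,qtcb,qbo] add [tva,iss] -> 12 lines: qau kkxlc tva iss gqjka ivj bsw iwck ouwj osbi qeifj clo
Hunk 6: at line 3 remove [iss,gqjka] add [yhgb,urupk,fluvx] -> 13 lines: qau kkxlc tva yhgb urupk fluvx ivj bsw iwck ouwj osbi qeifj clo
Hunk 7: at line 5 remove [ivj,bsw,iwck] add [mvl,vhth] -> 12 lines: qau kkxlc tva yhgb urupk fluvx mvl vhth ouwj osbi qeifj clo
Final line count: 12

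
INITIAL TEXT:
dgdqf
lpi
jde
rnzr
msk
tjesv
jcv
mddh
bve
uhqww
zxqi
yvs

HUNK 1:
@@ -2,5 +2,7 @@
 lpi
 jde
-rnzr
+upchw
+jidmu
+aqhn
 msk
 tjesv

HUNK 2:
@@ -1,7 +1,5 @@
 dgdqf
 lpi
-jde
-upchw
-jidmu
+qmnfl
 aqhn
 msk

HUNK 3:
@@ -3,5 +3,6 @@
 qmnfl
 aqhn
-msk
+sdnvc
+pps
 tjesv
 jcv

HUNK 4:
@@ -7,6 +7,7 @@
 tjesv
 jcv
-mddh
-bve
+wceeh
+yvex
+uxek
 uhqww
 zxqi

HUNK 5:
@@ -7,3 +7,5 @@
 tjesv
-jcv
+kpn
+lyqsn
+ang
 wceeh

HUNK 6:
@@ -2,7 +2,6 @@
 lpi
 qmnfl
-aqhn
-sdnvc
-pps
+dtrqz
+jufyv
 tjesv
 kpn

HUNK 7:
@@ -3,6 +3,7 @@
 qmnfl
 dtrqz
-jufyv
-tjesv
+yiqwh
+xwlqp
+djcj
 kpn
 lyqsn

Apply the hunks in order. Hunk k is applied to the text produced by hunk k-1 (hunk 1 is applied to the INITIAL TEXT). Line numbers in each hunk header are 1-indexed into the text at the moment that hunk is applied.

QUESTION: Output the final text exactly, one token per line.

Answer: dgdqf
lpi
qmnfl
dtrqz
yiqwh
xwlqp
djcj
kpn
lyqsn
ang
wceeh
yvex
uxek
uhqww
zxqi
yvs

Derivation:
Hunk 1: at line 2 remove [rnzr] add [upchw,jidmu,aqhn] -> 14 lines: dgdqf lpi jde upchw jidmu aqhn msk tjesv jcv mddh bve uhqww zxqi yvs
Hunk 2: at line 1 remove [jde,upchw,jidmu] add [qmnfl] -> 12 lines: dgdqf lpi qmnfl aqhn msk tjesv jcv mddh bve uhqww zxqi yvs
Hunk 3: at line 3 remove [msk] add [sdnvc,pps] -> 13 lines: dgdqf lpi qmnfl aqhn sdnvc pps tjesv jcv mddh bve uhqww zxqi yvs
Hunk 4: at line 7 remove [mddh,bve] add [wceeh,yvex,uxek] -> 14 lines: dgdqf lpi qmnfl aqhn sdnvc pps tjesv jcv wceeh yvex uxek uhqww zxqi yvs
Hunk 5: at line 7 remove [jcv] add [kpn,lyqsn,ang] -> 16 lines: dgdqf lpi qmnfl aqhn sdnvc pps tjesv kpn lyqsn ang wceeh yvex uxek uhqww zxqi yvs
Hunk 6: at line 2 remove [aqhn,sdnvc,pps] add [dtrqz,jufyv] -> 15 lines: dgdqf lpi qmnfl dtrqz jufyv tjesv kpn lyqsn ang wceeh yvex uxek uhqww zxqi yvs
Hunk 7: at line 3 remove [jufyv,tjesv] add [yiqwh,xwlqp,djcj] -> 16 lines: dgdqf lpi qmnfl dtrqz yiqwh xwlqp djcj kpn lyqsn ang wceeh yvex uxek uhqww zxqi yvs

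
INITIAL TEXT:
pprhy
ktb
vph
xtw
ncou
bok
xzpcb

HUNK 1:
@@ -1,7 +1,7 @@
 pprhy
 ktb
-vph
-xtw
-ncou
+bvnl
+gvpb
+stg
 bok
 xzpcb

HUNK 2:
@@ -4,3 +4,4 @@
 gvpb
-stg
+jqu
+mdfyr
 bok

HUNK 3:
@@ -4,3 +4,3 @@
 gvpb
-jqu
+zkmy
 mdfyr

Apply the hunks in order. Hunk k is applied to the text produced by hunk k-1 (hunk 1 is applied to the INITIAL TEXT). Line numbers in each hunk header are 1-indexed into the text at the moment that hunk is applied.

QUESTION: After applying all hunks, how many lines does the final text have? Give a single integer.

Hunk 1: at line 1 remove [vph,xtw,ncou] add [bvnl,gvpb,stg] -> 7 lines: pprhy ktb bvnl gvpb stg bok xzpcb
Hunk 2: at line 4 remove [stg] add [jqu,mdfyr] -> 8 lines: pprhy ktb bvnl gvpb jqu mdfyr bok xzpcb
Hunk 3: at line 4 remove [jqu] add [zkmy] -> 8 lines: pprhy ktb bvnl gvpb zkmy mdfyr bok xzpcb
Final line count: 8

Answer: 8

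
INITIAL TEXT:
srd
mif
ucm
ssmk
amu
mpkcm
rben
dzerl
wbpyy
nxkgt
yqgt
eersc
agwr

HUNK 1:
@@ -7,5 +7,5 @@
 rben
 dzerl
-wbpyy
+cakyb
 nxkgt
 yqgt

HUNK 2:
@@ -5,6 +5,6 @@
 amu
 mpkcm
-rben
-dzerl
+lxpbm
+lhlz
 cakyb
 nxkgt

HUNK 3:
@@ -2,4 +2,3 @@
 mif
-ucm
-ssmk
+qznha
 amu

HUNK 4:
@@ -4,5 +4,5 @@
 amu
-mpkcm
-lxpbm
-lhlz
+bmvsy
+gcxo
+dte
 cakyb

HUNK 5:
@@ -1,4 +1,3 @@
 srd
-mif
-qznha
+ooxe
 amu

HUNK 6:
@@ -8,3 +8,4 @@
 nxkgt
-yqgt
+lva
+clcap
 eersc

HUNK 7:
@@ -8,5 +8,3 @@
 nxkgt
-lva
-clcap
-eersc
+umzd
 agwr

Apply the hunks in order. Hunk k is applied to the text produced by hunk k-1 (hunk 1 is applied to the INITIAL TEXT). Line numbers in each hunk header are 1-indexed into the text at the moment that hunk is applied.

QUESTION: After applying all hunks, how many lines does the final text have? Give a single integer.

Answer: 10

Derivation:
Hunk 1: at line 7 remove [wbpyy] add [cakyb] -> 13 lines: srd mif ucm ssmk amu mpkcm rben dzerl cakyb nxkgt yqgt eersc agwr
Hunk 2: at line 5 remove [rben,dzerl] add [lxpbm,lhlz] -> 13 lines: srd mif ucm ssmk amu mpkcm lxpbm lhlz cakyb nxkgt yqgt eersc agwr
Hunk 3: at line 2 remove [ucm,ssmk] add [qznha] -> 12 lines: srd mif qznha amu mpkcm lxpbm lhlz cakyb nxkgt yqgt eersc agwr
Hunk 4: at line 4 remove [mpkcm,lxpbm,lhlz] add [bmvsy,gcxo,dte] -> 12 lines: srd mif qznha amu bmvsy gcxo dte cakyb nxkgt yqgt eersc agwr
Hunk 5: at line 1 remove [mif,qznha] add [ooxe] -> 11 lines: srd ooxe amu bmvsy gcxo dte cakyb nxkgt yqgt eersc agwr
Hunk 6: at line 8 remove [yqgt] add [lva,clcap] -> 12 lines: srd ooxe amu bmvsy gcxo dte cakyb nxkgt lva clcap eersc agwr
Hunk 7: at line 8 remove [lva,clcap,eersc] add [umzd] -> 10 lines: srd ooxe amu bmvsy gcxo dte cakyb nxkgt umzd agwr
Final line count: 10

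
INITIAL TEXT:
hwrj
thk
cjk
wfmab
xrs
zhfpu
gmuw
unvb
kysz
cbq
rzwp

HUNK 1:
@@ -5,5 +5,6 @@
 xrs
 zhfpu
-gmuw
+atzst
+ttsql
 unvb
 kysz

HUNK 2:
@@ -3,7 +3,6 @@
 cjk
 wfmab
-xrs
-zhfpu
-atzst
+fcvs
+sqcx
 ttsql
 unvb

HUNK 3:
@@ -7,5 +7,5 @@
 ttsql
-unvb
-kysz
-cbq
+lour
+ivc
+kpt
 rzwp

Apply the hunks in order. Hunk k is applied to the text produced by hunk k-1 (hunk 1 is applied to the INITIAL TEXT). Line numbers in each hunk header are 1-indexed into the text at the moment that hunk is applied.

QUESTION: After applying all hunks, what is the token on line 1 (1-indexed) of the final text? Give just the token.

Hunk 1: at line 5 remove [gmuw] add [atzst,ttsql] -> 12 lines: hwrj thk cjk wfmab xrs zhfpu atzst ttsql unvb kysz cbq rzwp
Hunk 2: at line 3 remove [xrs,zhfpu,atzst] add [fcvs,sqcx] -> 11 lines: hwrj thk cjk wfmab fcvs sqcx ttsql unvb kysz cbq rzwp
Hunk 3: at line 7 remove [unvb,kysz,cbq] add [lour,ivc,kpt] -> 11 lines: hwrj thk cjk wfmab fcvs sqcx ttsql lour ivc kpt rzwp
Final line 1: hwrj

Answer: hwrj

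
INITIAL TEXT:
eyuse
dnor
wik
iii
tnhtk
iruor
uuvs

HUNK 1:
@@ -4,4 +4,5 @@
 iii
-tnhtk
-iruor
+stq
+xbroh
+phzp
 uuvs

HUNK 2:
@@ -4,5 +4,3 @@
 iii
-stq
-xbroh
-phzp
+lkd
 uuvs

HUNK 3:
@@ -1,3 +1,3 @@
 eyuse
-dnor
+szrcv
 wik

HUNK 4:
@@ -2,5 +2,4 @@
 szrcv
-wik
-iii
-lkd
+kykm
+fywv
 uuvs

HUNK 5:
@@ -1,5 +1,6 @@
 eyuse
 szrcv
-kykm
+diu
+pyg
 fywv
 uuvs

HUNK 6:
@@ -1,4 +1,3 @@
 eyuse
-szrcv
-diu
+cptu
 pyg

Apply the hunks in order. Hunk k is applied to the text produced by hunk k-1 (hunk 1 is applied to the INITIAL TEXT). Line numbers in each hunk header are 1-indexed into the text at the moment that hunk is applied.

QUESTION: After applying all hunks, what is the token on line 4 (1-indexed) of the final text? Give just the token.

Hunk 1: at line 4 remove [tnhtk,iruor] add [stq,xbroh,phzp] -> 8 lines: eyuse dnor wik iii stq xbroh phzp uuvs
Hunk 2: at line 4 remove [stq,xbroh,phzp] add [lkd] -> 6 lines: eyuse dnor wik iii lkd uuvs
Hunk 3: at line 1 remove [dnor] add [szrcv] -> 6 lines: eyuse szrcv wik iii lkd uuvs
Hunk 4: at line 2 remove [wik,iii,lkd] add [kykm,fywv] -> 5 lines: eyuse szrcv kykm fywv uuvs
Hunk 5: at line 1 remove [kykm] add [diu,pyg] -> 6 lines: eyuse szrcv diu pyg fywv uuvs
Hunk 6: at line 1 remove [szrcv,diu] add [cptu] -> 5 lines: eyuse cptu pyg fywv uuvs
Final line 4: fywv

Answer: fywv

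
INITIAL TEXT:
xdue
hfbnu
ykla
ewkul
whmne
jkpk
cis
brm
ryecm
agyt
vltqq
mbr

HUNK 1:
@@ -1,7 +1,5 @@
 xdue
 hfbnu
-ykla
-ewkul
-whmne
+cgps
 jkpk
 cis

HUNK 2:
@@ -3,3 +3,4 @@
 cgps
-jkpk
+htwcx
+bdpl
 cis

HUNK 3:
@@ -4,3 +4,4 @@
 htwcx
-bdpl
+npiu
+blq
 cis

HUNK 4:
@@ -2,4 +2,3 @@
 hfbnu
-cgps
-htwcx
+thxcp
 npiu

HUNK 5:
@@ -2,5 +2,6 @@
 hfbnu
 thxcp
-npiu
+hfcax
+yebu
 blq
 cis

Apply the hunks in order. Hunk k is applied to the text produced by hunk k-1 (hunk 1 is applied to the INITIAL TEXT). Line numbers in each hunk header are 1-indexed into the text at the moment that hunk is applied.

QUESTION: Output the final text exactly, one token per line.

Answer: xdue
hfbnu
thxcp
hfcax
yebu
blq
cis
brm
ryecm
agyt
vltqq
mbr

Derivation:
Hunk 1: at line 1 remove [ykla,ewkul,whmne] add [cgps] -> 10 lines: xdue hfbnu cgps jkpk cis brm ryecm agyt vltqq mbr
Hunk 2: at line 3 remove [jkpk] add [htwcx,bdpl] -> 11 lines: xdue hfbnu cgps htwcx bdpl cis brm ryecm agyt vltqq mbr
Hunk 3: at line 4 remove [bdpl] add [npiu,blq] -> 12 lines: xdue hfbnu cgps htwcx npiu blq cis brm ryecm agyt vltqq mbr
Hunk 4: at line 2 remove [cgps,htwcx] add [thxcp] -> 11 lines: xdue hfbnu thxcp npiu blq cis brm ryecm agyt vltqq mbr
Hunk 5: at line 2 remove [npiu] add [hfcax,yebu] -> 12 lines: xdue hfbnu thxcp hfcax yebu blq cis brm ryecm agyt vltqq mbr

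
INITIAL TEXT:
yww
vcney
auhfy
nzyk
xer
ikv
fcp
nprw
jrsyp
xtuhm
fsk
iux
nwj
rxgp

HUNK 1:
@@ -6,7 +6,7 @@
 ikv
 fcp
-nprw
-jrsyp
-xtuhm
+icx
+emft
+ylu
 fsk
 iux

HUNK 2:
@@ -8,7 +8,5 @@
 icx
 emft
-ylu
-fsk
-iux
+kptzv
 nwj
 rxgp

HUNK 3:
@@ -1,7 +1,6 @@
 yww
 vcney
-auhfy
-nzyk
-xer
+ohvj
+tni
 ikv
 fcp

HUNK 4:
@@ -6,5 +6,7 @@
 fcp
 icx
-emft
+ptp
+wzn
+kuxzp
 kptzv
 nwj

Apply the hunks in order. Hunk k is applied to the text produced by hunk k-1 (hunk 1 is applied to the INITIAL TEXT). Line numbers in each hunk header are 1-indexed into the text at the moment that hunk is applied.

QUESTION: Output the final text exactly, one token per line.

Answer: yww
vcney
ohvj
tni
ikv
fcp
icx
ptp
wzn
kuxzp
kptzv
nwj
rxgp

Derivation:
Hunk 1: at line 6 remove [nprw,jrsyp,xtuhm] add [icx,emft,ylu] -> 14 lines: yww vcney auhfy nzyk xer ikv fcp icx emft ylu fsk iux nwj rxgp
Hunk 2: at line 8 remove [ylu,fsk,iux] add [kptzv] -> 12 lines: yww vcney auhfy nzyk xer ikv fcp icx emft kptzv nwj rxgp
Hunk 3: at line 1 remove [auhfy,nzyk,xer] add [ohvj,tni] -> 11 lines: yww vcney ohvj tni ikv fcp icx emft kptzv nwj rxgp
Hunk 4: at line 6 remove [emft] add [ptp,wzn,kuxzp] -> 13 lines: yww vcney ohvj tni ikv fcp icx ptp wzn kuxzp kptzv nwj rxgp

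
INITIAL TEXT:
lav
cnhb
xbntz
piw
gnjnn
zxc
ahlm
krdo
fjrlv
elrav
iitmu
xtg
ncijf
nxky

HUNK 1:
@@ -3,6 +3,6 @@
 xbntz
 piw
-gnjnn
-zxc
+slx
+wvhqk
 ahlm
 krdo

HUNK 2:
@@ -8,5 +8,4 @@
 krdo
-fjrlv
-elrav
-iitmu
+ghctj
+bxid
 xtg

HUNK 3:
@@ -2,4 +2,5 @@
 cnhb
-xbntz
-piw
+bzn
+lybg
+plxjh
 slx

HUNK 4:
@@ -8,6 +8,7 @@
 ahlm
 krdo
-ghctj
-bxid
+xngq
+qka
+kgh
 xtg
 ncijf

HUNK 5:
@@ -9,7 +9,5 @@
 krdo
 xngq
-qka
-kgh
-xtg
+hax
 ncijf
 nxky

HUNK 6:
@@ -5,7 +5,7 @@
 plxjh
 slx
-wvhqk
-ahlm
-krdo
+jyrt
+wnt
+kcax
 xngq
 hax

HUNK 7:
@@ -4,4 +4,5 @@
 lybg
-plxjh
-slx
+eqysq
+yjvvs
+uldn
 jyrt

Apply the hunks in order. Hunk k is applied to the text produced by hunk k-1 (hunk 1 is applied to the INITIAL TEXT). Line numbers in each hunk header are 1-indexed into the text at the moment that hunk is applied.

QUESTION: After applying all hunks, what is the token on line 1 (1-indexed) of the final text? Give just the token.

Hunk 1: at line 3 remove [gnjnn,zxc] add [slx,wvhqk] -> 14 lines: lav cnhb xbntz piw slx wvhqk ahlm krdo fjrlv elrav iitmu xtg ncijf nxky
Hunk 2: at line 8 remove [fjrlv,elrav,iitmu] add [ghctj,bxid] -> 13 lines: lav cnhb xbntz piw slx wvhqk ahlm krdo ghctj bxid xtg ncijf nxky
Hunk 3: at line 2 remove [xbntz,piw] add [bzn,lybg,plxjh] -> 14 lines: lav cnhb bzn lybg plxjh slx wvhqk ahlm krdo ghctj bxid xtg ncijf nxky
Hunk 4: at line 8 remove [ghctj,bxid] add [xngq,qka,kgh] -> 15 lines: lav cnhb bzn lybg plxjh slx wvhqk ahlm krdo xngq qka kgh xtg ncijf nxky
Hunk 5: at line 9 remove [qka,kgh,xtg] add [hax] -> 13 lines: lav cnhb bzn lybg plxjh slx wvhqk ahlm krdo xngq hax ncijf nxky
Hunk 6: at line 5 remove [wvhqk,ahlm,krdo] add [jyrt,wnt,kcax] -> 13 lines: lav cnhb bzn lybg plxjh slx jyrt wnt kcax xngq hax ncijf nxky
Hunk 7: at line 4 remove [plxjh,slx] add [eqysq,yjvvs,uldn] -> 14 lines: lav cnhb bzn lybg eqysq yjvvs uldn jyrt wnt kcax xngq hax ncijf nxky
Final line 1: lav

Answer: lav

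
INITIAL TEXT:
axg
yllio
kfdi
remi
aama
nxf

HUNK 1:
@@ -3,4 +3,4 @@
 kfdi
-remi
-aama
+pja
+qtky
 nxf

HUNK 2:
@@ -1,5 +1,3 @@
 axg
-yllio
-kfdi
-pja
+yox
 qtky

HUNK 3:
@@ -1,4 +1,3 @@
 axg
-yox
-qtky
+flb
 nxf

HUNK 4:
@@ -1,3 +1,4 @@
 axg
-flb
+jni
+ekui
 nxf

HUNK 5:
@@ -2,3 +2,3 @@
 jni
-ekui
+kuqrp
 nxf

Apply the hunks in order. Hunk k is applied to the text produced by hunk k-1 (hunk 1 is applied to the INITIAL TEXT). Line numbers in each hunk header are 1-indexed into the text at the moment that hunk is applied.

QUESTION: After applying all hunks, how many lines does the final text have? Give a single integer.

Hunk 1: at line 3 remove [remi,aama] add [pja,qtky] -> 6 lines: axg yllio kfdi pja qtky nxf
Hunk 2: at line 1 remove [yllio,kfdi,pja] add [yox] -> 4 lines: axg yox qtky nxf
Hunk 3: at line 1 remove [yox,qtky] add [flb] -> 3 lines: axg flb nxf
Hunk 4: at line 1 remove [flb] add [jni,ekui] -> 4 lines: axg jni ekui nxf
Hunk 5: at line 2 remove [ekui] add [kuqrp] -> 4 lines: axg jni kuqrp nxf
Final line count: 4

Answer: 4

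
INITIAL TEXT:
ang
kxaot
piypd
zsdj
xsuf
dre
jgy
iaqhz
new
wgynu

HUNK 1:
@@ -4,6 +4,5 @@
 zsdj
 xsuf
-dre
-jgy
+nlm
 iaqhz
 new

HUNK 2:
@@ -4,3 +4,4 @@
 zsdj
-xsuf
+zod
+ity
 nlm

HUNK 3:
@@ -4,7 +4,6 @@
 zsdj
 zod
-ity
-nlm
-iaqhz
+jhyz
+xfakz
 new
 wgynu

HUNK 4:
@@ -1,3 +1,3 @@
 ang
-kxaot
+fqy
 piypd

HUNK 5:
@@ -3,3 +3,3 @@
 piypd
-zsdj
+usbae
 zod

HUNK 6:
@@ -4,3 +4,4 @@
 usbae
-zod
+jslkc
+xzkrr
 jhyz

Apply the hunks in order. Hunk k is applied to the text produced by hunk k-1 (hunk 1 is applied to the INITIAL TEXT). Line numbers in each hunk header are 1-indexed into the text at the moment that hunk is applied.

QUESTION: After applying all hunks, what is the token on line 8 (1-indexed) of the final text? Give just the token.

Answer: xfakz

Derivation:
Hunk 1: at line 4 remove [dre,jgy] add [nlm] -> 9 lines: ang kxaot piypd zsdj xsuf nlm iaqhz new wgynu
Hunk 2: at line 4 remove [xsuf] add [zod,ity] -> 10 lines: ang kxaot piypd zsdj zod ity nlm iaqhz new wgynu
Hunk 3: at line 4 remove [ity,nlm,iaqhz] add [jhyz,xfakz] -> 9 lines: ang kxaot piypd zsdj zod jhyz xfakz new wgynu
Hunk 4: at line 1 remove [kxaot] add [fqy] -> 9 lines: ang fqy piypd zsdj zod jhyz xfakz new wgynu
Hunk 5: at line 3 remove [zsdj] add [usbae] -> 9 lines: ang fqy piypd usbae zod jhyz xfakz new wgynu
Hunk 6: at line 4 remove [zod] add [jslkc,xzkrr] -> 10 lines: ang fqy piypd usbae jslkc xzkrr jhyz xfakz new wgynu
Final line 8: xfakz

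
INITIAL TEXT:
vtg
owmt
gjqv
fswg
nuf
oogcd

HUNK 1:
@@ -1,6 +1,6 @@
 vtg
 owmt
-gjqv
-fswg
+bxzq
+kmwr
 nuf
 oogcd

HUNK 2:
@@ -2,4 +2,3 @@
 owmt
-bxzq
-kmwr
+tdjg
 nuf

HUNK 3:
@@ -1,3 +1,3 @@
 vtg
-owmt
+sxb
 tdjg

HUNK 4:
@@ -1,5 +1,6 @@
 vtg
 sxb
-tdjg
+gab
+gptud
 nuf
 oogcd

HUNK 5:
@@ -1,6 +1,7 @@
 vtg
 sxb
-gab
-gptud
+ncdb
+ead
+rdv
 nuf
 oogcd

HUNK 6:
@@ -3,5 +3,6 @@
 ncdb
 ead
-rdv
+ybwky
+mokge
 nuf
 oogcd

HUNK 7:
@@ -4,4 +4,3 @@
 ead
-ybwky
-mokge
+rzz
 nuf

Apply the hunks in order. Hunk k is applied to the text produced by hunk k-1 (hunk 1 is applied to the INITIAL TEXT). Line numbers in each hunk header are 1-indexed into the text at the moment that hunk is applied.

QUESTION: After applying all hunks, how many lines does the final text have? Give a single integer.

Answer: 7

Derivation:
Hunk 1: at line 1 remove [gjqv,fswg] add [bxzq,kmwr] -> 6 lines: vtg owmt bxzq kmwr nuf oogcd
Hunk 2: at line 2 remove [bxzq,kmwr] add [tdjg] -> 5 lines: vtg owmt tdjg nuf oogcd
Hunk 3: at line 1 remove [owmt] add [sxb] -> 5 lines: vtg sxb tdjg nuf oogcd
Hunk 4: at line 1 remove [tdjg] add [gab,gptud] -> 6 lines: vtg sxb gab gptud nuf oogcd
Hunk 5: at line 1 remove [gab,gptud] add [ncdb,ead,rdv] -> 7 lines: vtg sxb ncdb ead rdv nuf oogcd
Hunk 6: at line 3 remove [rdv] add [ybwky,mokge] -> 8 lines: vtg sxb ncdb ead ybwky mokge nuf oogcd
Hunk 7: at line 4 remove [ybwky,mokge] add [rzz] -> 7 lines: vtg sxb ncdb ead rzz nuf oogcd
Final line count: 7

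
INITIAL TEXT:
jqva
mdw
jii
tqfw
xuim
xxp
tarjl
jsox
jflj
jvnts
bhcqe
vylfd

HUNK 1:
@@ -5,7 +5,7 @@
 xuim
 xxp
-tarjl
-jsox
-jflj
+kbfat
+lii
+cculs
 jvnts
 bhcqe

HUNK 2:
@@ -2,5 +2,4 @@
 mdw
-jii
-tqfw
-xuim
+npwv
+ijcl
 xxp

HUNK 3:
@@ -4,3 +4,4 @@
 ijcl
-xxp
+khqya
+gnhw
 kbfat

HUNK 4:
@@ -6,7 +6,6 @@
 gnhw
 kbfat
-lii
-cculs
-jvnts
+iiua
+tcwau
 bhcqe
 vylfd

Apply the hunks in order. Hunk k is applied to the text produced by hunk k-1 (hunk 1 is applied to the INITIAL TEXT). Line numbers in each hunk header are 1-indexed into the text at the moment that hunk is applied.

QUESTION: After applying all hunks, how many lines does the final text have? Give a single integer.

Answer: 11

Derivation:
Hunk 1: at line 5 remove [tarjl,jsox,jflj] add [kbfat,lii,cculs] -> 12 lines: jqva mdw jii tqfw xuim xxp kbfat lii cculs jvnts bhcqe vylfd
Hunk 2: at line 2 remove [jii,tqfw,xuim] add [npwv,ijcl] -> 11 lines: jqva mdw npwv ijcl xxp kbfat lii cculs jvnts bhcqe vylfd
Hunk 3: at line 4 remove [xxp] add [khqya,gnhw] -> 12 lines: jqva mdw npwv ijcl khqya gnhw kbfat lii cculs jvnts bhcqe vylfd
Hunk 4: at line 6 remove [lii,cculs,jvnts] add [iiua,tcwau] -> 11 lines: jqva mdw npwv ijcl khqya gnhw kbfat iiua tcwau bhcqe vylfd
Final line count: 11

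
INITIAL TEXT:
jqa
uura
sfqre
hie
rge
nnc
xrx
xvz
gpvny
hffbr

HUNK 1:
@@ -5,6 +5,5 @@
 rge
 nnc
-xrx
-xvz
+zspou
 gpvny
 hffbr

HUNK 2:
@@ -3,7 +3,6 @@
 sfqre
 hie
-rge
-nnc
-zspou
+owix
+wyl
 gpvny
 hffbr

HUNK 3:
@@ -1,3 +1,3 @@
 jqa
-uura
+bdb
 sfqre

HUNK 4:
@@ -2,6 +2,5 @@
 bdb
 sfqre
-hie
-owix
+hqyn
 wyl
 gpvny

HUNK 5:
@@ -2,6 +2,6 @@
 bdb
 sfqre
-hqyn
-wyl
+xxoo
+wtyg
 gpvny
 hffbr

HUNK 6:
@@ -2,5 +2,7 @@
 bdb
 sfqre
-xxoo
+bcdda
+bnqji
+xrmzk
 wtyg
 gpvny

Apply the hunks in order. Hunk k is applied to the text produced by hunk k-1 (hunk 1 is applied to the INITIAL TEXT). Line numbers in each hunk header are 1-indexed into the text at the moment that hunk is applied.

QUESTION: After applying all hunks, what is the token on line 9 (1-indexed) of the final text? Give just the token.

Hunk 1: at line 5 remove [xrx,xvz] add [zspou] -> 9 lines: jqa uura sfqre hie rge nnc zspou gpvny hffbr
Hunk 2: at line 3 remove [rge,nnc,zspou] add [owix,wyl] -> 8 lines: jqa uura sfqre hie owix wyl gpvny hffbr
Hunk 3: at line 1 remove [uura] add [bdb] -> 8 lines: jqa bdb sfqre hie owix wyl gpvny hffbr
Hunk 4: at line 2 remove [hie,owix] add [hqyn] -> 7 lines: jqa bdb sfqre hqyn wyl gpvny hffbr
Hunk 5: at line 2 remove [hqyn,wyl] add [xxoo,wtyg] -> 7 lines: jqa bdb sfqre xxoo wtyg gpvny hffbr
Hunk 6: at line 2 remove [xxoo] add [bcdda,bnqji,xrmzk] -> 9 lines: jqa bdb sfqre bcdda bnqji xrmzk wtyg gpvny hffbr
Final line 9: hffbr

Answer: hffbr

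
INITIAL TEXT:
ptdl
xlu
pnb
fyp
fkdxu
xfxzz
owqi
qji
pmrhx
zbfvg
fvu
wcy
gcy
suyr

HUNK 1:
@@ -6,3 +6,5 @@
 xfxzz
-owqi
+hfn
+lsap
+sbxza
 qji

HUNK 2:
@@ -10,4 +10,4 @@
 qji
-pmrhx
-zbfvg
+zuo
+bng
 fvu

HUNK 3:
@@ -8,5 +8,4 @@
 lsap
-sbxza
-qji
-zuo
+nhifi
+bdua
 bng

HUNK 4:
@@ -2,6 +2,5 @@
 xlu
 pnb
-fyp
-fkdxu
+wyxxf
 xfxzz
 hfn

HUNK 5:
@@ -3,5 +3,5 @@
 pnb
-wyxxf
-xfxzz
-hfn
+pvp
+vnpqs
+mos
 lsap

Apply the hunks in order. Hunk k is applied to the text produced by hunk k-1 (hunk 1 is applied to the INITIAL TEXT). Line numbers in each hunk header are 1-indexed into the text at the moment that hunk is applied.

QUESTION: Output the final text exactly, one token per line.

Hunk 1: at line 6 remove [owqi] add [hfn,lsap,sbxza] -> 16 lines: ptdl xlu pnb fyp fkdxu xfxzz hfn lsap sbxza qji pmrhx zbfvg fvu wcy gcy suyr
Hunk 2: at line 10 remove [pmrhx,zbfvg] add [zuo,bng] -> 16 lines: ptdl xlu pnb fyp fkdxu xfxzz hfn lsap sbxza qji zuo bng fvu wcy gcy suyr
Hunk 3: at line 8 remove [sbxza,qji,zuo] add [nhifi,bdua] -> 15 lines: ptdl xlu pnb fyp fkdxu xfxzz hfn lsap nhifi bdua bng fvu wcy gcy suyr
Hunk 4: at line 2 remove [fyp,fkdxu] add [wyxxf] -> 14 lines: ptdl xlu pnb wyxxf xfxzz hfn lsap nhifi bdua bng fvu wcy gcy suyr
Hunk 5: at line 3 remove [wyxxf,xfxzz,hfn] add [pvp,vnpqs,mos] -> 14 lines: ptdl xlu pnb pvp vnpqs mos lsap nhifi bdua bng fvu wcy gcy suyr

Answer: ptdl
xlu
pnb
pvp
vnpqs
mos
lsap
nhifi
bdua
bng
fvu
wcy
gcy
suyr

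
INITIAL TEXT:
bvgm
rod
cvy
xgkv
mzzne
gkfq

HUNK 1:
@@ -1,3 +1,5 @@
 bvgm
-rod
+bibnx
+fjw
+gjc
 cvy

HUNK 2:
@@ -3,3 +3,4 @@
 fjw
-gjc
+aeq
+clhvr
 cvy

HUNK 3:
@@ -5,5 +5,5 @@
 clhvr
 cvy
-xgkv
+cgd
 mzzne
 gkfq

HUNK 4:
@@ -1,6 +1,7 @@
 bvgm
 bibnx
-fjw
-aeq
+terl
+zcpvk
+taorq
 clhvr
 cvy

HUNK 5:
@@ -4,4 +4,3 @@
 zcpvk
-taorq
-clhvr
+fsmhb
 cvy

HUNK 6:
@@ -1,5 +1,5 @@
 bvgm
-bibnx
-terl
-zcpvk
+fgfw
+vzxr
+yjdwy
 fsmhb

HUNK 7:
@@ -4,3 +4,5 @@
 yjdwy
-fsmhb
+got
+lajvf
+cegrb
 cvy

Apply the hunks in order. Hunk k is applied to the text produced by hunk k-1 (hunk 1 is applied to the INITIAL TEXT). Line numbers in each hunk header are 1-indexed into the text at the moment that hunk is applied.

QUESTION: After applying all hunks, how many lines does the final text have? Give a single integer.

Answer: 11

Derivation:
Hunk 1: at line 1 remove [rod] add [bibnx,fjw,gjc] -> 8 lines: bvgm bibnx fjw gjc cvy xgkv mzzne gkfq
Hunk 2: at line 3 remove [gjc] add [aeq,clhvr] -> 9 lines: bvgm bibnx fjw aeq clhvr cvy xgkv mzzne gkfq
Hunk 3: at line 5 remove [xgkv] add [cgd] -> 9 lines: bvgm bibnx fjw aeq clhvr cvy cgd mzzne gkfq
Hunk 4: at line 1 remove [fjw,aeq] add [terl,zcpvk,taorq] -> 10 lines: bvgm bibnx terl zcpvk taorq clhvr cvy cgd mzzne gkfq
Hunk 5: at line 4 remove [taorq,clhvr] add [fsmhb] -> 9 lines: bvgm bibnx terl zcpvk fsmhb cvy cgd mzzne gkfq
Hunk 6: at line 1 remove [bibnx,terl,zcpvk] add [fgfw,vzxr,yjdwy] -> 9 lines: bvgm fgfw vzxr yjdwy fsmhb cvy cgd mzzne gkfq
Hunk 7: at line 4 remove [fsmhb] add [got,lajvf,cegrb] -> 11 lines: bvgm fgfw vzxr yjdwy got lajvf cegrb cvy cgd mzzne gkfq
Final line count: 11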